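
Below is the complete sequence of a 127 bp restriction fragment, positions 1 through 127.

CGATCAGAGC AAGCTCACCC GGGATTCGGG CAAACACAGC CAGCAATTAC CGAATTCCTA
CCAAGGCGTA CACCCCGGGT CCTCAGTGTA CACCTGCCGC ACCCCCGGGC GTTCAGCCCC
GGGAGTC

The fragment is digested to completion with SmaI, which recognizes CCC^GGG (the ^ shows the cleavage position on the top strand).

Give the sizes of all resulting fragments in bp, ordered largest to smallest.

SmaI sites (CCCGGG) start at positions 18, 74, 104, 118.
SmaI cuts after base 3 of each site, so after positions 20, 76, 106, 120.
Linear molecule, 4 cuts → 5 fragments:
  1–20 → 20 bp
  21–76 → 56 bp
  77–106 → 30 bp
  107–120 → 14 bp
  121–127 → 7 bp
Sorted largest to smallest: 56, 30, 20, 14, 7 bp.

56, 30, 20, 14, 7 bp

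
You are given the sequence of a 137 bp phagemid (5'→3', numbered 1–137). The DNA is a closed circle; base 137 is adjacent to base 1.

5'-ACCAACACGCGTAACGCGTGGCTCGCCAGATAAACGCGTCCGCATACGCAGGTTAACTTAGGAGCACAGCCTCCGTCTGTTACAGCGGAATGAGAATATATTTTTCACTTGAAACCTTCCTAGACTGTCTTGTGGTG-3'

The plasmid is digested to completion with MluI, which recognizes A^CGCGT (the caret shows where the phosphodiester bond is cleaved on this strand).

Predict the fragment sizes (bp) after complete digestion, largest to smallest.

MluI sites (ACGCGT) start at positions 7, 14, 34.
MluI cuts after the first base of each site, so after positions 7, 14, 34.
Circular molecule, 3 cuts → 3 fragments:
  8–14 → 7 bp
  15–34 → 20 bp
  35–137 then 1–7 → 103 + 7 = 110 bp
Sorted largest to smallest: 110, 20, 7 bp.

110, 20, 7 bp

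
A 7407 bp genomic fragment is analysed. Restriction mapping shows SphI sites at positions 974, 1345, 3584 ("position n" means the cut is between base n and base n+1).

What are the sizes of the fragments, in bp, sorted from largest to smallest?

Linear molecule, 3 cuts → 4 fragments:
  974 − 0 = 974 bp
  1345 − 974 = 371 bp
  3584 − 1345 = 2239 bp
  7407 − 3584 = 3823 bp
Sorted largest to smallest: 3823, 2239, 974, 371 bp.

3823, 2239, 974, 371 bp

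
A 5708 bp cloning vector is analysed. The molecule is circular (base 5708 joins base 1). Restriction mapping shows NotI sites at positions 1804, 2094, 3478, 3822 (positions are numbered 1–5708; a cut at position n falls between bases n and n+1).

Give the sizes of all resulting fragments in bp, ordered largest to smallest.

Circular molecule, 4 cuts → 4 fragments:
  2094 − 1804 = 290 bp
  3478 − 2094 = 1384 bp
  3822 − 3478 = 344 bp
  wrap: 5708 − 3822 + 1804 = 3690 bp
Sorted largest to smallest: 3690, 1384, 344, 290 bp.

3690, 1384, 344, 290 bp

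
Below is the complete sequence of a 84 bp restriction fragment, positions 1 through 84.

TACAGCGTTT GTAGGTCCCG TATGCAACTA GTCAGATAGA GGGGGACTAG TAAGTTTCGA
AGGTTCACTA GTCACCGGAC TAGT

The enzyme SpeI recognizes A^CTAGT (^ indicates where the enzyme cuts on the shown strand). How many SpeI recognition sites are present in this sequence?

4

ACTAGT occurs starting at positions 27, 46, 67, 79.
SpeI cuts at 4 sites.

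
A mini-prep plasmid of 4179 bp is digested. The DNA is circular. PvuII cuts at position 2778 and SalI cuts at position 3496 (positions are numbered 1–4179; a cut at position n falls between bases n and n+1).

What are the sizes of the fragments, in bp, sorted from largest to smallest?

3461, 718 bp

Combined cut positions (sorted): 2778, 3496.
Circular molecule, 2 cuts → 2 fragments:
  3496 − 2778 = 718 bp
  wrap: 4179 − 3496 + 2778 = 3461 bp
Sorted largest to smallest: 3461, 718 bp.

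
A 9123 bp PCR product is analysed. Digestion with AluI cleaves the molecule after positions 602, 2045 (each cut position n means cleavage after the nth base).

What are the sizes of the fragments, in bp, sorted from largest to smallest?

Linear molecule, 2 cuts → 3 fragments:
  602 − 0 = 602 bp
  2045 − 602 = 1443 bp
  9123 − 2045 = 7078 bp
Sorted largest to smallest: 7078, 1443, 602 bp.

7078, 1443, 602 bp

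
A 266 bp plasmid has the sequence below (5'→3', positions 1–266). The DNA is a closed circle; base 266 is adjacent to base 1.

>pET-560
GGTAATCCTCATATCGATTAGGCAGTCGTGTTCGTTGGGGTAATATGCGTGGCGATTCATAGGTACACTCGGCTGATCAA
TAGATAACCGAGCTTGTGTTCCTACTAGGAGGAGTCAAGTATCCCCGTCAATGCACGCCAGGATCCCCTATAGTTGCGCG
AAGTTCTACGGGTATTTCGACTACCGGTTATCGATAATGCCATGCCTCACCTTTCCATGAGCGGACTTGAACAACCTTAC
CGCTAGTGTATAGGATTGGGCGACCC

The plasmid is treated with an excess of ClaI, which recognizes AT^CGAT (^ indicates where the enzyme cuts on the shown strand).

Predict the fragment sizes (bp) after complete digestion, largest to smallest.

ClaI sites (ATCGAT) start at positions 13, 190.
ClaI cuts after base 2 of each site, so after positions 14, 191.
Circular molecule, 2 cuts → 2 fragments:
  15–191 → 177 bp
  192–266 then 1–14 → 75 + 14 = 89 bp
Sorted largest to smallest: 177, 89 bp.

177, 89 bp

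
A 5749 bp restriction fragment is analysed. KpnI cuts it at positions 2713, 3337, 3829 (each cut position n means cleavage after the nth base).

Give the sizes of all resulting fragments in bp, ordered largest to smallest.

Linear molecule, 3 cuts → 4 fragments:
  2713 − 0 = 2713 bp
  3337 − 2713 = 624 bp
  3829 − 3337 = 492 bp
  5749 − 3829 = 1920 bp
Sorted largest to smallest: 2713, 1920, 624, 492 bp.

2713, 1920, 624, 492 bp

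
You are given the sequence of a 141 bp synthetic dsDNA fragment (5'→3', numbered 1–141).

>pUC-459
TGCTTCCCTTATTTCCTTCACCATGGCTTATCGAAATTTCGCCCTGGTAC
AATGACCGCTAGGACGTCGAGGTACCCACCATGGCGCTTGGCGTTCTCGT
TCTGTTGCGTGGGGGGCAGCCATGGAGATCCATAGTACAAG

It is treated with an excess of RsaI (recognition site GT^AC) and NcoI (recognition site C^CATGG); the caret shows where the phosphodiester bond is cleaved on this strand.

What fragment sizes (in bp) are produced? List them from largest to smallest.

RsaI sites (GTAC) start at positions 47, 72, 135.
RsaI cuts after base 2 of each site, so after positions 48, 73, 136.
NcoI sites (CCATGG) start at positions 21, 79, 120.
NcoI cuts after the first base of each site, so after positions 21, 79, 120.
Combined cut positions: 21, 48, 73, 79, 120, 136.
Linear molecule, 6 cuts → 7 fragments:
  1–21 → 21 bp
  22–48 → 27 bp
  49–73 → 25 bp
  74–79 → 6 bp
  80–120 → 41 bp
  121–136 → 16 bp
  137–141 → 5 bp
Sorted largest to smallest: 41, 27, 25, 21, 16, 6, 5 bp.

41, 27, 25, 21, 16, 6, 5 bp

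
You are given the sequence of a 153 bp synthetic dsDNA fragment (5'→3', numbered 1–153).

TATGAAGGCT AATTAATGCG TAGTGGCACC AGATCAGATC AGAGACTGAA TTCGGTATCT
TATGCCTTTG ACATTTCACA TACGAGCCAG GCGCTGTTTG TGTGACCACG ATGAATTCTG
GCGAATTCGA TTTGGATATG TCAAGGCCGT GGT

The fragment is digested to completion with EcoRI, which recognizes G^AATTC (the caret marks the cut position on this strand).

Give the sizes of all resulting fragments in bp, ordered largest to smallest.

EcoRI sites (GAATTC) start at positions 48, 113, 123.
EcoRI cuts after the first base of each site, so after positions 48, 113, 123.
Linear molecule, 3 cuts → 4 fragments:
  1–48 → 48 bp
  49–113 → 65 bp
  114–123 → 10 bp
  124–153 → 30 bp
Sorted largest to smallest: 65, 48, 30, 10 bp.

65, 48, 30, 10 bp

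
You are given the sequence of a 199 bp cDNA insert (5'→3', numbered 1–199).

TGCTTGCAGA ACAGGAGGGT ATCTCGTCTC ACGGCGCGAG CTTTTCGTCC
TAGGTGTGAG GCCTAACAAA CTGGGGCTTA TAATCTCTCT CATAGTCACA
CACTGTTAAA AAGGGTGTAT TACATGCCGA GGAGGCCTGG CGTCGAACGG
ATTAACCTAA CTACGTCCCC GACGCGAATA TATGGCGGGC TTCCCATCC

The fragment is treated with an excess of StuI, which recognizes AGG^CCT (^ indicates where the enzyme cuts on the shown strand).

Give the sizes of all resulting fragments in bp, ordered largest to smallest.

74, 64, 61 bp

StuI sites (AGGCCT) start at positions 59, 133.
StuI cuts after base 3 of each site, so after positions 61, 135.
Linear molecule, 2 cuts → 3 fragments:
  1–61 → 61 bp
  62–135 → 74 bp
  136–199 → 64 bp
Sorted largest to smallest: 74, 64, 61 bp.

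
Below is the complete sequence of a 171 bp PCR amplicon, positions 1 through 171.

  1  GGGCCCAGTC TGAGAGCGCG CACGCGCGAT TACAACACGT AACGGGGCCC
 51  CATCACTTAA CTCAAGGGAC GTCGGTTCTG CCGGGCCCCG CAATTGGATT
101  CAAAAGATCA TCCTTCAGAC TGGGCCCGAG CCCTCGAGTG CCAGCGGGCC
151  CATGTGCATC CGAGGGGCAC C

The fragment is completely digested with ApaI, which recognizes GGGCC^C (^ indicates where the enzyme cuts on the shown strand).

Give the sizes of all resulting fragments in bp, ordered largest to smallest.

44, 39, 38, 24, 21, 5 bp

ApaI sites (GGGCCC) start at positions 1, 45, 83, 122, 146.
ApaI cuts after base 5 of each site (before the last base), so after positions 5, 49, 87, 126, 150.
Linear molecule, 5 cuts → 6 fragments:
  1–5 → 5 bp
  6–49 → 44 bp
  50–87 → 38 bp
  88–126 → 39 bp
  127–150 → 24 bp
  151–171 → 21 bp
Sorted largest to smallest: 44, 39, 38, 24, 21, 5 bp.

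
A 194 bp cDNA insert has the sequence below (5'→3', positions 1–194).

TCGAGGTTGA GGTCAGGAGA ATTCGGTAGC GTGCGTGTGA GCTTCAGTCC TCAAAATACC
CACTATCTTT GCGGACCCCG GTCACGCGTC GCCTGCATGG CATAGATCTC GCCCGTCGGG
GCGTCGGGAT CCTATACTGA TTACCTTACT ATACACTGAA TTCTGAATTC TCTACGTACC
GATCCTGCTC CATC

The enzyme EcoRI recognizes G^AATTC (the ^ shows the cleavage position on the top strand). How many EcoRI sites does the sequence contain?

3

GAATTC occurs starting at positions 19, 158, 165.
EcoRI cuts at 3 sites.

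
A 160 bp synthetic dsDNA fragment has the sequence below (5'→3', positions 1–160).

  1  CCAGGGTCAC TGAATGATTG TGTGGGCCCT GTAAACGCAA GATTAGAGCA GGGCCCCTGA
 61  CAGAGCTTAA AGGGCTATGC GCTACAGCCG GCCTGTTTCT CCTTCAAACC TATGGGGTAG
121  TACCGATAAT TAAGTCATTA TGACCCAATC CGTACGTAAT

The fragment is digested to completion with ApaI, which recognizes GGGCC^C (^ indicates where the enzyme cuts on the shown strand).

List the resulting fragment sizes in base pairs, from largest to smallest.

ApaI sites (GGGCCC) start at positions 24, 51.
ApaI cuts after base 5 of each site (before the last base), so after positions 28, 55.
Linear molecule, 2 cuts → 3 fragments:
  1–28 → 28 bp
  29–55 → 27 bp
  56–160 → 105 bp
Sorted largest to smallest: 105, 28, 27 bp.

105, 28, 27 bp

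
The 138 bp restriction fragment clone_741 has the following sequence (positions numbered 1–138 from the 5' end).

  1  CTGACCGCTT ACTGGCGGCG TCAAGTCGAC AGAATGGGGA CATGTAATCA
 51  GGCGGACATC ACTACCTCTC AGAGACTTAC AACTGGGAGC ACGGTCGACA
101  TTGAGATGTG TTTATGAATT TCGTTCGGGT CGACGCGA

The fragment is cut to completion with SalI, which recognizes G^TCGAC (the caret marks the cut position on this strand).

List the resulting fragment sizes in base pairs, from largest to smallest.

69, 35, 25, 9 bp

SalI sites (GTCGAC) start at positions 25, 94, 129.
SalI cuts after the first base of each site, so after positions 25, 94, 129.
Linear molecule, 3 cuts → 4 fragments:
  1–25 → 25 bp
  26–94 → 69 bp
  95–129 → 35 bp
  130–138 → 9 bp
Sorted largest to smallest: 69, 35, 25, 9 bp.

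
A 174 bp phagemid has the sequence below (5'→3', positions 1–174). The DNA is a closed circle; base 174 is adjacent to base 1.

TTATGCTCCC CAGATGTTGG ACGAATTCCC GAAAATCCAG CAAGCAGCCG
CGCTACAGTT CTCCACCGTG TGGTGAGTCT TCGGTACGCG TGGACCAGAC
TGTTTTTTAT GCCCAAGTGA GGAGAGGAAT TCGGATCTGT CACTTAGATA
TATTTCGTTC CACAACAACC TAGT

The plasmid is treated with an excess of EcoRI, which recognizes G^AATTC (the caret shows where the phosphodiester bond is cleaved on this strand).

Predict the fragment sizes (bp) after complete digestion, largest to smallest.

104, 70 bp

EcoRI sites (GAATTC) start at positions 23, 127.
EcoRI cuts after the first base of each site, so after positions 23, 127.
Circular molecule, 2 cuts → 2 fragments:
  24–127 → 104 bp
  128–174 then 1–23 → 47 + 23 = 70 bp
Sorted largest to smallest: 104, 70 bp.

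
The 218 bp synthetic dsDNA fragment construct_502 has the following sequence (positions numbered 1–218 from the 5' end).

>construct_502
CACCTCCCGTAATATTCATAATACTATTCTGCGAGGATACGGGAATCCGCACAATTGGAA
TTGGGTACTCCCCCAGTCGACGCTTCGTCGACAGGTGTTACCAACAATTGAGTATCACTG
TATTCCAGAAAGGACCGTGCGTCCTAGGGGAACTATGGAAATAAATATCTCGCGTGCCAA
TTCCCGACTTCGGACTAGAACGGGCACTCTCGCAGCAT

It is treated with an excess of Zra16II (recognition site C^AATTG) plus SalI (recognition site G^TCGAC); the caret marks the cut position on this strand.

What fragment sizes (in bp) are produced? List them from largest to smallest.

113, 52, 24, 18, 11 bp

Zra16II sites (CAATTG) start at positions 52, 105.
Zra16II cuts after the first base of each site, so after positions 52, 105.
SalI sites (GTCGAC) start at positions 76, 87.
SalI cuts after the first base of each site, so after positions 76, 87.
Combined cut positions: 52, 76, 87, 105.
Linear molecule, 4 cuts → 5 fragments:
  1–52 → 52 bp
  53–76 → 24 bp
  77–87 → 11 bp
  88–105 → 18 bp
  106–218 → 113 bp
Sorted largest to smallest: 113, 52, 24, 18, 11 bp.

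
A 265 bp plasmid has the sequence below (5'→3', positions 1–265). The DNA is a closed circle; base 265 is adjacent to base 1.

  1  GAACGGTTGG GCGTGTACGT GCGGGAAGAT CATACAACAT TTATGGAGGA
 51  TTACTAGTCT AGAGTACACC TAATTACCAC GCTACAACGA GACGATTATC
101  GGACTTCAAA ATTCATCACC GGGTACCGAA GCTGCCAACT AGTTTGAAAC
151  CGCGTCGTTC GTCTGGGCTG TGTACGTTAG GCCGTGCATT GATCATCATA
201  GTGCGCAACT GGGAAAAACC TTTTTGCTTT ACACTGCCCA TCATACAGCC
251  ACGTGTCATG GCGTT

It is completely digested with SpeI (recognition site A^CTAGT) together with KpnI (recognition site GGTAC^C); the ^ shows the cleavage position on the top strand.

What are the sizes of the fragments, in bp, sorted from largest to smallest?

SpeI sites (ACTAGT) start at positions 53, 138.
SpeI cuts after the first base of each site, so after positions 53, 138.
The KpnI site (GGTACC) starts at position 122.
KpnI cuts after base 5 of each site (before the last base), so after position 126.
Combined cut positions: 53, 126, 138.
Circular molecule, 3 cuts → 3 fragments:
  54–126 → 73 bp
  127–138 → 12 bp
  139–265 then 1–53 → 127 + 53 = 180 bp
Sorted largest to smallest: 180, 73, 12 bp.

180, 73, 12 bp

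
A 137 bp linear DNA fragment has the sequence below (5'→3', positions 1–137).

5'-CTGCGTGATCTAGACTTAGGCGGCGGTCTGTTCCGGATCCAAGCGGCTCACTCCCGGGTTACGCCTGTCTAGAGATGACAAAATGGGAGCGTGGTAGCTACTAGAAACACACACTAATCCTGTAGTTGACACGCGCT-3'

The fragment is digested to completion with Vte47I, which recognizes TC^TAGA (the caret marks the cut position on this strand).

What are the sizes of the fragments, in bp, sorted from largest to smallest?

68, 59, 10 bp

Vte47I sites (TCTAGA) start at positions 9, 68.
Vte47I cuts after base 2 of each site, so after positions 10, 69.
Linear molecule, 2 cuts → 3 fragments:
  1–10 → 10 bp
  11–69 → 59 bp
  70–137 → 68 bp
Sorted largest to smallest: 68, 59, 10 bp.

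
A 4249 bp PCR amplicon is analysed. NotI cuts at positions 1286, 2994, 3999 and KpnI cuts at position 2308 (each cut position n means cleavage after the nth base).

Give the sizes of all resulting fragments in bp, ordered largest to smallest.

1286, 1022, 1005, 686, 250 bp

Combined cut positions (sorted): 1286, 2308, 2994, 3999.
Linear molecule, 4 cuts → 5 fragments:
  1286 − 0 = 1286 bp
  2308 − 1286 = 1022 bp
  2994 − 2308 = 686 bp
  3999 − 2994 = 1005 bp
  4249 − 3999 = 250 bp
Sorted largest to smallest: 1286, 1022, 1005, 686, 250 bp.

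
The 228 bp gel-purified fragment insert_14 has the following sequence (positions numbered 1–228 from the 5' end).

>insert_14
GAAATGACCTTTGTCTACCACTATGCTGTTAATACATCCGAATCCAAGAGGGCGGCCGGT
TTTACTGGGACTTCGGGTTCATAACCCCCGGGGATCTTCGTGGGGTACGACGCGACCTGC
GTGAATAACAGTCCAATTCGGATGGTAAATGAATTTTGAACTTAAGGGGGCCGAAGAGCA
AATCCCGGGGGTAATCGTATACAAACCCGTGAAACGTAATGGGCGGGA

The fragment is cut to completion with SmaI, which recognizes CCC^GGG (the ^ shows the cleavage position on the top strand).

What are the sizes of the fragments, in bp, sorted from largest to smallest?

SmaI sites (CCCGGG) start at positions 87, 184.
SmaI cuts after base 3 of each site, so after positions 89, 186.
Linear molecule, 2 cuts → 3 fragments:
  1–89 → 89 bp
  90–186 → 97 bp
  187–228 → 42 bp
Sorted largest to smallest: 97, 89, 42 bp.

97, 89, 42 bp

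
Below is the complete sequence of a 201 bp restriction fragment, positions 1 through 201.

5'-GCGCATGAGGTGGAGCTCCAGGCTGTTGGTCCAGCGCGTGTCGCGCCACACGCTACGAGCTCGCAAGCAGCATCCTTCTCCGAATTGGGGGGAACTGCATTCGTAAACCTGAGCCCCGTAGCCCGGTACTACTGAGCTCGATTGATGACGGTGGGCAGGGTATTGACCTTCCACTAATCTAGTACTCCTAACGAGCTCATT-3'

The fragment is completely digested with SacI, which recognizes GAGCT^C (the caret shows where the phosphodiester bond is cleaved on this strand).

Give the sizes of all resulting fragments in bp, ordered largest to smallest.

77, 59, 44, 17, 4 bp

SacI sites (GAGCTC) start at positions 13, 57, 134, 193.
SacI cuts after base 5 of each site (before the last base), so after positions 17, 61, 138, 197.
Linear molecule, 4 cuts → 5 fragments:
  1–17 → 17 bp
  18–61 → 44 bp
  62–138 → 77 bp
  139–197 → 59 bp
  198–201 → 4 bp
Sorted largest to smallest: 77, 59, 44, 17, 4 bp.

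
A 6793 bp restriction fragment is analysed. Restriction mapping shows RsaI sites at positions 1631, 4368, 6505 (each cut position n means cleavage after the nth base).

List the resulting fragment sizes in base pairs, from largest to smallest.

Linear molecule, 3 cuts → 4 fragments:
  1631 − 0 = 1631 bp
  4368 − 1631 = 2737 bp
  6505 − 4368 = 2137 bp
  6793 − 6505 = 288 bp
Sorted largest to smallest: 2737, 2137, 1631, 288 bp.

2737, 2137, 1631, 288 bp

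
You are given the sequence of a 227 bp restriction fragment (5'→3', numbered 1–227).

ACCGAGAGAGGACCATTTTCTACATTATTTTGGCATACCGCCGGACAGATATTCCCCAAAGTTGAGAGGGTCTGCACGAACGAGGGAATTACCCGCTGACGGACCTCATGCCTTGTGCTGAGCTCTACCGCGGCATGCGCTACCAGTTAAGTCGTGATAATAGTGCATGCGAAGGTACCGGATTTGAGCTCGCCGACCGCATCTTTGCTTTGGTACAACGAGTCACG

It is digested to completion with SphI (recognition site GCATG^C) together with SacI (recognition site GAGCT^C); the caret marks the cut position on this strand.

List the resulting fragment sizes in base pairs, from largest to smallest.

124, 37, 32, 21, 13 bp

SphI sites (GCATGC) start at positions 133, 165.
SphI cuts after base 5 of each site (before the last base), so after positions 137, 169.
SacI sites (GAGCTC) start at positions 120, 186.
SacI cuts after base 5 of each site (before the last base), so after positions 124, 190.
Combined cut positions: 124, 137, 169, 190.
Linear molecule, 4 cuts → 5 fragments:
  1–124 → 124 bp
  125–137 → 13 bp
  138–169 → 32 bp
  170–190 → 21 bp
  191–227 → 37 bp
Sorted largest to smallest: 124, 37, 32, 21, 13 bp.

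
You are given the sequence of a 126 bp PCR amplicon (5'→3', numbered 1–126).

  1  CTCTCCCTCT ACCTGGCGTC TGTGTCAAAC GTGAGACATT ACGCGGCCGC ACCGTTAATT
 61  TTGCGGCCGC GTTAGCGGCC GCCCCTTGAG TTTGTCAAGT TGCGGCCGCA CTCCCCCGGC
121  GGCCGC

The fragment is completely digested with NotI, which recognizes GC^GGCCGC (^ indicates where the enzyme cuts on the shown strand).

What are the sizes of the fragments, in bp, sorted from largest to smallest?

44, 27, 20, 17, 12, 6 bp

NotI sites (GCGGCCGC) start at positions 43, 63, 75, 102, 119.
NotI cuts after base 2 of each site, so after positions 44, 64, 76, 103, 120.
Linear molecule, 5 cuts → 6 fragments:
  1–44 → 44 bp
  45–64 → 20 bp
  65–76 → 12 bp
  77–103 → 27 bp
  104–120 → 17 bp
  121–126 → 6 bp
Sorted largest to smallest: 44, 27, 20, 17, 12, 6 bp.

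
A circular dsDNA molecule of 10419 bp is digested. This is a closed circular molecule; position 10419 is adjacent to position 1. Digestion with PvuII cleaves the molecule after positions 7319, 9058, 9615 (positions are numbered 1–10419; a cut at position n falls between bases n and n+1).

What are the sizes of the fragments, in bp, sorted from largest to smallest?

Circular molecule, 3 cuts → 3 fragments:
  9058 − 7319 = 1739 bp
  9615 − 9058 = 557 bp
  wrap: 10419 − 9615 + 7319 = 8123 bp
Sorted largest to smallest: 8123, 1739, 557 bp.

8123, 1739, 557 bp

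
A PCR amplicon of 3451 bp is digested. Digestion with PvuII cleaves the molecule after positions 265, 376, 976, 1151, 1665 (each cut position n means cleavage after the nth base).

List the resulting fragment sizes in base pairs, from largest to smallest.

1786, 600, 514, 265, 175, 111 bp

Linear molecule, 5 cuts → 6 fragments:
  265 − 0 = 265 bp
  376 − 265 = 111 bp
  976 − 376 = 600 bp
  1151 − 976 = 175 bp
  1665 − 1151 = 514 bp
  3451 − 1665 = 1786 bp
Sorted largest to smallest: 1786, 600, 514, 265, 175, 111 bp.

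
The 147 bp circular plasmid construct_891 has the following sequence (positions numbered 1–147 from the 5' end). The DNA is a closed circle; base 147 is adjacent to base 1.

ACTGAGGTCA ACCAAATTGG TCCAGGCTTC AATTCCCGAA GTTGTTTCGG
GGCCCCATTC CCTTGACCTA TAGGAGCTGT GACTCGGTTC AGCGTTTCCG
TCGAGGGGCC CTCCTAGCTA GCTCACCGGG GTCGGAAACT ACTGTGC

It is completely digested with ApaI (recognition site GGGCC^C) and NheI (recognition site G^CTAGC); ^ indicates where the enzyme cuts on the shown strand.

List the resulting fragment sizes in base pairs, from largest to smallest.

84, 56, 7 bp

ApaI sites (GGGCCC) start at positions 50, 106.
ApaI cuts after base 5 of each site (before the last base), so after positions 54, 110.
The NheI site (GCTAGC) starts at position 117.
NheI cuts after the first base of each site, so after position 117.
Combined cut positions: 54, 110, 117.
Circular molecule, 3 cuts → 3 fragments:
  55–110 → 56 bp
  111–117 → 7 bp
  118–147 then 1–54 → 30 + 54 = 84 bp
Sorted largest to smallest: 84, 56, 7 bp.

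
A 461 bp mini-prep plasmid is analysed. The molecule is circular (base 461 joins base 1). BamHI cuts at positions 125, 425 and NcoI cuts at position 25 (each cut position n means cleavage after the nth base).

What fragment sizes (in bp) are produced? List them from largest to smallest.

300, 100, 61 bp

Combined cut positions (sorted): 25, 125, 425.
Circular molecule, 3 cuts → 3 fragments:
  125 − 25 = 100 bp
  425 − 125 = 300 bp
  wrap: 461 − 425 + 25 = 61 bp
Sorted largest to smallest: 300, 100, 61 bp.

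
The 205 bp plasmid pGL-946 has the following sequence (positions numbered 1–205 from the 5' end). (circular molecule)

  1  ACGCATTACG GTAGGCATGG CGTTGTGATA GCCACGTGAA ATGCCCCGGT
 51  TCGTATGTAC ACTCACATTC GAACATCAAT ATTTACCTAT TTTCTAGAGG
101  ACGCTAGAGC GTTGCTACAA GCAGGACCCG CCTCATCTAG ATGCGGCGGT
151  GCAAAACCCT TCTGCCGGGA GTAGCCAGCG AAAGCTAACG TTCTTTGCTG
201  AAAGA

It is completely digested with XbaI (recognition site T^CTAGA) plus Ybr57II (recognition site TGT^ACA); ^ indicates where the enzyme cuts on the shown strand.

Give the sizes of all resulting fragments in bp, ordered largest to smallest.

127, 43, 35 bp

XbaI sites (TCTAGA) start at positions 93, 136.
XbaI cuts after the first base of each site, so after positions 93, 136.
The Ybr57II site (TGTACA) starts at position 56.
Ybr57II cuts after base 3 of each site, so after position 58.
Combined cut positions: 58, 93, 136.
Circular molecule, 3 cuts → 3 fragments:
  59–93 → 35 bp
  94–136 → 43 bp
  137–205 then 1–58 → 69 + 58 = 127 bp
Sorted largest to smallest: 127, 43, 35 bp.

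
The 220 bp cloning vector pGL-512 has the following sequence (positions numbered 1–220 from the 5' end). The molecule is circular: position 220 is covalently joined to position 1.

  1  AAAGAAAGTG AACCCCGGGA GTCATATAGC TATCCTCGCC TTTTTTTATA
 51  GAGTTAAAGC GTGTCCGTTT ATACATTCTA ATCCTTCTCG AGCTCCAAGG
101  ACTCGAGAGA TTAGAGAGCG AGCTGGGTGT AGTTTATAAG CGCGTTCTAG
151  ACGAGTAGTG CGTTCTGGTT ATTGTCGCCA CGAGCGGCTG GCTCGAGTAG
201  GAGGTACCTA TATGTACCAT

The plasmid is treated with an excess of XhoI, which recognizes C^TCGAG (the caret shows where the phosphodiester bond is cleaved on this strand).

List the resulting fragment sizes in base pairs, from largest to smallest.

XhoI sites (CTCGAG) start at positions 87, 102, 192.
XhoI cuts after the first base of each site, so after positions 87, 102, 192.
Circular molecule, 3 cuts → 3 fragments:
  88–102 → 15 bp
  103–192 → 90 bp
  193–220 then 1–87 → 28 + 87 = 115 bp
Sorted largest to smallest: 115, 90, 15 bp.

115, 90, 15 bp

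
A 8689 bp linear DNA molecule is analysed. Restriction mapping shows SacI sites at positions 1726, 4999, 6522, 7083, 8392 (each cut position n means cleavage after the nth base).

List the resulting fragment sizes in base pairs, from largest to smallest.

3273, 1726, 1523, 1309, 561, 297 bp

Linear molecule, 5 cuts → 6 fragments:
  1726 − 0 = 1726 bp
  4999 − 1726 = 3273 bp
  6522 − 4999 = 1523 bp
  7083 − 6522 = 561 bp
  8392 − 7083 = 1309 bp
  8689 − 8392 = 297 bp
Sorted largest to smallest: 3273, 1726, 1523, 1309, 561, 297 bp.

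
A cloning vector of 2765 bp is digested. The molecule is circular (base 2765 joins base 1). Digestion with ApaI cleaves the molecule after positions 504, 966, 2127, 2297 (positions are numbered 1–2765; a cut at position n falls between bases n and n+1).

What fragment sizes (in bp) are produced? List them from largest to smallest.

Circular molecule, 4 cuts → 4 fragments:
  966 − 504 = 462 bp
  2127 − 966 = 1161 bp
  2297 − 2127 = 170 bp
  wrap: 2765 − 2297 + 504 = 972 bp
Sorted largest to smallest: 1161, 972, 462, 170 bp.

1161, 972, 462, 170 bp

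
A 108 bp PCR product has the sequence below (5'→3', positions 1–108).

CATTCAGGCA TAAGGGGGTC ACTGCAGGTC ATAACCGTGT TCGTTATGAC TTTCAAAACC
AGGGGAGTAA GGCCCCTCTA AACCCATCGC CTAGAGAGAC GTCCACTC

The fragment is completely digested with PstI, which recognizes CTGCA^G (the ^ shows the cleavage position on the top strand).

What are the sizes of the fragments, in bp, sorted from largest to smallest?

The PstI site (CTGCAG) starts at position 22.
PstI cuts after base 5 of each site (before the last base), so after position 26.
Linear molecule, 1 cut → 2 fragments:
  1–26 → 26 bp
  27–108 → 82 bp
Sorted largest to smallest: 82, 26 bp.

82, 26 bp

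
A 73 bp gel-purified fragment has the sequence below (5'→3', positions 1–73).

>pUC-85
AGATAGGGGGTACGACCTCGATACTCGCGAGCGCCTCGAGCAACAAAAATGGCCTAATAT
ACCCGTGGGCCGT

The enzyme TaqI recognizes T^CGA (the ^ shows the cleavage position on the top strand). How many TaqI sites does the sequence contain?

2

TCGA occurs starting at positions 18, 36.
TaqI cuts at 2 sites.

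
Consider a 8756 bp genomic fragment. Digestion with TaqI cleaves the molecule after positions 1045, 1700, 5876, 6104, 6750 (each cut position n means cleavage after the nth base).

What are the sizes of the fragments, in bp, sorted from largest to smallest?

Linear molecule, 5 cuts → 6 fragments:
  1045 − 0 = 1045 bp
  1700 − 1045 = 655 bp
  5876 − 1700 = 4176 bp
  6104 − 5876 = 228 bp
  6750 − 6104 = 646 bp
  8756 − 6750 = 2006 bp
Sorted largest to smallest: 4176, 2006, 1045, 655, 646, 228 bp.

4176, 2006, 1045, 655, 646, 228 bp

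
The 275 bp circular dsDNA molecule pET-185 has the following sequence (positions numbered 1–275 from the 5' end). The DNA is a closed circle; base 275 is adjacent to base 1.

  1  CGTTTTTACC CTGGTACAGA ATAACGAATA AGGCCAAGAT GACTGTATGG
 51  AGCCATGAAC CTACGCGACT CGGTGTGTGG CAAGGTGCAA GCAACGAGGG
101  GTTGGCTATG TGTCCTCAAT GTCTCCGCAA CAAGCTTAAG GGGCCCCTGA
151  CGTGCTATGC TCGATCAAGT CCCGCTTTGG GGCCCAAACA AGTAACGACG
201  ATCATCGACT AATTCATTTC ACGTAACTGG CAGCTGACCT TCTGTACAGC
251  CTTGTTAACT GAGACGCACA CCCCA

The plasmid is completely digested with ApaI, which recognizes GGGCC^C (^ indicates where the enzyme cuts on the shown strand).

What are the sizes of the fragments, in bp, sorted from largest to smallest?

ApaI sites (GGGCCC) start at positions 141, 180.
ApaI cuts after base 5 of each site (before the last base), so after positions 145, 184.
Circular molecule, 2 cuts → 2 fragments:
  146–184 → 39 bp
  185–275 then 1–145 → 91 + 145 = 236 bp
Sorted largest to smallest: 236, 39 bp.

236, 39 bp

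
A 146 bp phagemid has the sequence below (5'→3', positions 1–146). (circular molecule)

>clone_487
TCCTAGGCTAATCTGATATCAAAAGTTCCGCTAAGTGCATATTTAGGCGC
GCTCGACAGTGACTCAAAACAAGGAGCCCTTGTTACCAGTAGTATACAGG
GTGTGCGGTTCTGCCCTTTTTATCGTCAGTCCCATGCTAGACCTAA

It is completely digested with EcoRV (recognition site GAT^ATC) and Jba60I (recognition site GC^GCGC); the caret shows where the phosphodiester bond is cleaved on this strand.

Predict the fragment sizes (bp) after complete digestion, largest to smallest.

115, 31 bp

The EcoRV site (GATATC) starts at position 15.
EcoRV cuts after base 3 of each site, so after position 17.
The Jba60I site (GCGCGC) starts at position 47.
Jba60I cuts after base 2 of each site, so after position 48.
Combined cut positions: 17, 48.
Circular molecule, 2 cuts → 2 fragments:
  18–48 → 31 bp
  49–146 then 1–17 → 98 + 17 = 115 bp
Sorted largest to smallest: 115, 31 bp.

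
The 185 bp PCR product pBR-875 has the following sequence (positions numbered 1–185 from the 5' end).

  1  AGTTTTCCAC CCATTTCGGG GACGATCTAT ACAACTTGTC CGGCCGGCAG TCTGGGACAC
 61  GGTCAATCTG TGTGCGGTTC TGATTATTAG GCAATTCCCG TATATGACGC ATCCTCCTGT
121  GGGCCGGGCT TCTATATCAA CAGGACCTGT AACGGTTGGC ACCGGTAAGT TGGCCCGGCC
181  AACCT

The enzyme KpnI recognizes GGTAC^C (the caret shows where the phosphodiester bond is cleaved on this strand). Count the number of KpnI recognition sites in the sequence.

0

No occurrence of GGTACC is present in the sequence.
KpnI does not cut: 0 sites.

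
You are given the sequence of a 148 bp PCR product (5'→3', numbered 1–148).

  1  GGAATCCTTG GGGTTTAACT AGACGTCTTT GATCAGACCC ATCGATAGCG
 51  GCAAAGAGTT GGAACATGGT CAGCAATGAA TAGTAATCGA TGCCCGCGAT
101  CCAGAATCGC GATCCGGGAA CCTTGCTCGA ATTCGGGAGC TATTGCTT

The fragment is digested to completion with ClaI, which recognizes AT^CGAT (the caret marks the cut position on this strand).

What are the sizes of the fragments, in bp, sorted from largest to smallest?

61, 45, 42 bp

ClaI sites (ATCGAT) start at positions 41, 86.
ClaI cuts after base 2 of each site, so after positions 42, 87.
Linear molecule, 2 cuts → 3 fragments:
  1–42 → 42 bp
  43–87 → 45 bp
  88–148 → 61 bp
Sorted largest to smallest: 61, 45, 42 bp.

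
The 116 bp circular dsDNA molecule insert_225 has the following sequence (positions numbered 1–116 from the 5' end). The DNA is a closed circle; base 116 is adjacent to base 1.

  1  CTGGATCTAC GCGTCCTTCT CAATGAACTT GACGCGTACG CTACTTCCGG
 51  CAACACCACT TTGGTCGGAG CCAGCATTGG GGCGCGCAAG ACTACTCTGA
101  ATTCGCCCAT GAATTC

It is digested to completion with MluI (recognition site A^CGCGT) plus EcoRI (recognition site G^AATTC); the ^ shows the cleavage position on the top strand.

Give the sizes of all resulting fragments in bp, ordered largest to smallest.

67, 23, 14, 12 bp

MluI sites (ACGCGT) start at positions 9, 32.
MluI cuts after the first base of each site, so after positions 9, 32.
EcoRI sites (GAATTC) start at positions 99, 111.
EcoRI cuts after the first base of each site, so after positions 99, 111.
Combined cut positions: 9, 32, 99, 111.
Circular molecule, 4 cuts → 4 fragments:
  10–32 → 23 bp
  33–99 → 67 bp
  100–111 → 12 bp
  112–116 then 1–9 → 5 + 9 = 14 bp
Sorted largest to smallest: 67, 23, 14, 12 bp.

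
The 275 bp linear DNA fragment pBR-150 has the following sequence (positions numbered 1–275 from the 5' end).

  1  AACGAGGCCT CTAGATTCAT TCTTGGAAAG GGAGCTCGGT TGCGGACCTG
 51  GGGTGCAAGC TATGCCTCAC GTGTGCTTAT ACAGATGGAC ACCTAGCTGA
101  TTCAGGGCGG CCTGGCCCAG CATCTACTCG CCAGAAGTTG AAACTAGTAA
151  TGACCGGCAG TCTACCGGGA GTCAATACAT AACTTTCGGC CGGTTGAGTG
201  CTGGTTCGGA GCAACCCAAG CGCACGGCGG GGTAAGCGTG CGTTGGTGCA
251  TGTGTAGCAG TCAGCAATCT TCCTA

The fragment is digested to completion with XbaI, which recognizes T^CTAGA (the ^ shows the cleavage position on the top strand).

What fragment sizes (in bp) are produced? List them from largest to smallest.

The XbaI site (TCTAGA) starts at position 10.
XbaI cuts after the first base of each site, so after position 10.
Linear molecule, 1 cut → 2 fragments:
  1–10 → 10 bp
  11–275 → 265 bp
Sorted largest to smallest: 265, 10 bp.

265, 10 bp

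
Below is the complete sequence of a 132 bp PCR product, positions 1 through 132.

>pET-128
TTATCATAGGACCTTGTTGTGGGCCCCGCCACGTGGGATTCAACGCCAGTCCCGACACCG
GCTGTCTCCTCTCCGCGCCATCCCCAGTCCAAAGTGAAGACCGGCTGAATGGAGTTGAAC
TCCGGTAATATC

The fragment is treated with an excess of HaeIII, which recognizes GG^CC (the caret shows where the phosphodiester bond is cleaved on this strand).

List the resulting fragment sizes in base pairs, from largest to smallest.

109, 23 bp

The HaeIII site (GGCC) starts at position 22.
HaeIII cuts after base 2 of each site, so after position 23.
Linear molecule, 1 cut → 2 fragments:
  1–23 → 23 bp
  24–132 → 109 bp
Sorted largest to smallest: 109, 23 bp.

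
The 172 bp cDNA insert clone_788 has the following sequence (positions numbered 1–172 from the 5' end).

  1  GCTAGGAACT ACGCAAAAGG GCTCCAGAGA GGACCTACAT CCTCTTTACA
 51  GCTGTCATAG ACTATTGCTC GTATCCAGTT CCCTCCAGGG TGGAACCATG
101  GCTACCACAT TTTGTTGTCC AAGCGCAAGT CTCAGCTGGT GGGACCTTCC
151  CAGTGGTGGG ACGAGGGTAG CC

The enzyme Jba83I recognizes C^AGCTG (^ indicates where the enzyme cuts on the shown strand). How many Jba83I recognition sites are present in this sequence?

CAGCTG occurs starting at positions 49, 133.
Jba83I cuts at 2 sites.

2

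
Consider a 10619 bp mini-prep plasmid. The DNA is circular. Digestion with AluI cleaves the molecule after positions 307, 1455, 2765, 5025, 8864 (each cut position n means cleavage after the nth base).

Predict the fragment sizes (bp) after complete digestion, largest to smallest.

3839, 2260, 2062, 1310, 1148 bp

Circular molecule, 5 cuts → 5 fragments:
  1455 − 307 = 1148 bp
  2765 − 1455 = 1310 bp
  5025 − 2765 = 2260 bp
  8864 − 5025 = 3839 bp
  wrap: 10619 − 8864 + 307 = 2062 bp
Sorted largest to smallest: 3839, 2260, 2062, 1310, 1148 bp.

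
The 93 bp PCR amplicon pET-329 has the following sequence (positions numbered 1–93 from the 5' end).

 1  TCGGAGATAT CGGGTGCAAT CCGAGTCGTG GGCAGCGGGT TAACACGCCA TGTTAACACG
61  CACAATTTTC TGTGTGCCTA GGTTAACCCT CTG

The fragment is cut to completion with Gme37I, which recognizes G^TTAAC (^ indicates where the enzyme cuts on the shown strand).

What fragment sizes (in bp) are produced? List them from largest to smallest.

Gme37I sites (GTTAAC) start at positions 39, 52, 82.
Gme37I cuts after the first base of each site, so after positions 39, 52, 82.
Linear molecule, 3 cuts → 4 fragments:
  1–39 → 39 bp
  40–52 → 13 bp
  53–82 → 30 bp
  83–93 → 11 bp
Sorted largest to smallest: 39, 30, 13, 11 bp.

39, 30, 13, 11 bp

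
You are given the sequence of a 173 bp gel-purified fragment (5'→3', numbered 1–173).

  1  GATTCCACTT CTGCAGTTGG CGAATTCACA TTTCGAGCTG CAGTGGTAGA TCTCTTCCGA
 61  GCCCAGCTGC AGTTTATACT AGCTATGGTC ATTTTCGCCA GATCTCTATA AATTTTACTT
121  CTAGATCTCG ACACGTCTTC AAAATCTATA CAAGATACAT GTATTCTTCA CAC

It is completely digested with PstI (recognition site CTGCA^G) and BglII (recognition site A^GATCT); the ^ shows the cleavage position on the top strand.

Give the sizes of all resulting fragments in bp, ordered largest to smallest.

50, 29, 27, 23, 23, 15, 6 bp

PstI sites (CTGCAG) start at positions 11, 38, 67.
PstI cuts after base 5 of each site (before the last base), so after positions 15, 42, 71.
BglII sites (AGATCT) start at positions 48, 100, 123.
BglII cuts after the first base of each site, so after positions 48, 100, 123.
Combined cut positions: 15, 42, 48, 71, 100, 123.
Linear molecule, 6 cuts → 7 fragments:
  1–15 → 15 bp
  16–42 → 27 bp
  43–48 → 6 bp
  49–71 → 23 bp
  72–100 → 29 bp
  101–123 → 23 bp
  124–173 → 50 bp
Sorted largest to smallest: 50, 29, 27, 23, 23, 15, 6 bp.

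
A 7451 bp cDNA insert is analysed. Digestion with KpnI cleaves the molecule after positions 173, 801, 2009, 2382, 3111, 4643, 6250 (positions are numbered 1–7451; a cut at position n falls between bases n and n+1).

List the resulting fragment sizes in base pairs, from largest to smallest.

1607, 1532, 1208, 1201, 729, 628, 373, 173 bp

Linear molecule, 7 cuts → 8 fragments:
  173 − 0 = 173 bp
  801 − 173 = 628 bp
  2009 − 801 = 1208 bp
  2382 − 2009 = 373 bp
  3111 − 2382 = 729 bp
  4643 − 3111 = 1532 bp
  6250 − 4643 = 1607 bp
  7451 − 6250 = 1201 bp
Sorted largest to smallest: 1607, 1532, 1208, 1201, 729, 628, 373, 173 bp.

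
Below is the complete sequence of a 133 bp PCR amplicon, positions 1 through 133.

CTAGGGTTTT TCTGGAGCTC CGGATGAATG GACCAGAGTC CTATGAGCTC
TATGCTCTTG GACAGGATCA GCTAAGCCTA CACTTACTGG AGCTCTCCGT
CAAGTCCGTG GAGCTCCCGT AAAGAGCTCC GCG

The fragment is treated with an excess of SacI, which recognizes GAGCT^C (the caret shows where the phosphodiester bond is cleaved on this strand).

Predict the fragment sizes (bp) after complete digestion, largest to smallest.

SacI sites (GAGCTC) start at positions 15, 45, 90, 111, 124.
SacI cuts after base 5 of each site (before the last base), so after positions 19, 49, 94, 115, 128.
Linear molecule, 5 cuts → 6 fragments:
  1–19 → 19 bp
  20–49 → 30 bp
  50–94 → 45 bp
  95–115 → 21 bp
  116–128 → 13 bp
  129–133 → 5 bp
Sorted largest to smallest: 45, 30, 21, 19, 13, 5 bp.

45, 30, 21, 19, 13, 5 bp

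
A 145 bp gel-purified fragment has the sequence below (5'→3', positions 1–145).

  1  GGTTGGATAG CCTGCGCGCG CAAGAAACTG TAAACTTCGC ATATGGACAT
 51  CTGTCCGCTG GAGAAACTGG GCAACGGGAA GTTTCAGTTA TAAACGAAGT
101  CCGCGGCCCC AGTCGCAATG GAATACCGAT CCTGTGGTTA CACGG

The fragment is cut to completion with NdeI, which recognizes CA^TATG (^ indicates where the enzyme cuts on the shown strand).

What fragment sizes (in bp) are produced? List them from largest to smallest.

104, 41 bp

The NdeI site (CATATG) starts at position 40.
NdeI cuts after base 2 of each site, so after position 41.
Linear molecule, 1 cut → 2 fragments:
  1–41 → 41 bp
  42–145 → 104 bp
Sorted largest to smallest: 104, 41 bp.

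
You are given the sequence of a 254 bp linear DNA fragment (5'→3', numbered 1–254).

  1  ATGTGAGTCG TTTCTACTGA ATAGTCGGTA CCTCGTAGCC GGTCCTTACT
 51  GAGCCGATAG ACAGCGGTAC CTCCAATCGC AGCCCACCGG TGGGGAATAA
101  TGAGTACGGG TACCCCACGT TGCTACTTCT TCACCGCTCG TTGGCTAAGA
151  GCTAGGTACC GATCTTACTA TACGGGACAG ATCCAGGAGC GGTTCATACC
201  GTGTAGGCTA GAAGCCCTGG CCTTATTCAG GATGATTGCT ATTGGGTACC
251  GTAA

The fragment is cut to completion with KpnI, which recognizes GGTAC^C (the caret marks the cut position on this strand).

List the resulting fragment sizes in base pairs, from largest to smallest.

90, 46, 43, 39, 31, 5 bp

KpnI sites (GGTACC) start at positions 27, 66, 109, 155, 245.
KpnI cuts after base 5 of each site (before the last base), so after positions 31, 70, 113, 159, 249.
Linear molecule, 5 cuts → 6 fragments:
  1–31 → 31 bp
  32–70 → 39 bp
  71–113 → 43 bp
  114–159 → 46 bp
  160–249 → 90 bp
  250–254 → 5 bp
Sorted largest to smallest: 90, 46, 43, 39, 31, 5 bp.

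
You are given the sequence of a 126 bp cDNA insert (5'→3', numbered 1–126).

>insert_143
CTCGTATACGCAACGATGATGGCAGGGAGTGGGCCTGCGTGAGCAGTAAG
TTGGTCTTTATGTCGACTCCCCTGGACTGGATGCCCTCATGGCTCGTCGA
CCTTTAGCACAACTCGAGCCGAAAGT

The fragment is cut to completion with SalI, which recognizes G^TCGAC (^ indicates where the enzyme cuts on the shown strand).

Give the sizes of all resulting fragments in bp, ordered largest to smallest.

SalI sites (GTCGAC) start at positions 62, 96.
SalI cuts after the first base of each site, so after positions 62, 96.
Linear molecule, 2 cuts → 3 fragments:
  1–62 → 62 bp
  63–96 → 34 bp
  97–126 → 30 bp
Sorted largest to smallest: 62, 34, 30 bp.

62, 34, 30 bp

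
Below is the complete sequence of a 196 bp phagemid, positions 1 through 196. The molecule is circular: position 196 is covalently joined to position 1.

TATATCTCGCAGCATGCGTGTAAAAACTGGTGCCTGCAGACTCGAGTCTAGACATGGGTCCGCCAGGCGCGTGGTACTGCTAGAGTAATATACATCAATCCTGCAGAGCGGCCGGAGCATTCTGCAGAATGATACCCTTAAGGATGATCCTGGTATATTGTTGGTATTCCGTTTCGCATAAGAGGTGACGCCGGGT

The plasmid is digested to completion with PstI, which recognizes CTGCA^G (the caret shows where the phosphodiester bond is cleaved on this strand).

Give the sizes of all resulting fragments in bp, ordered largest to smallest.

PstI sites (CTGCAG) start at positions 34, 101, 122.
PstI cuts after base 5 of each site (before the last base), so after positions 38, 105, 126.
Circular molecule, 3 cuts → 3 fragments:
  39–105 → 67 bp
  106–126 → 21 bp
  127–196 then 1–38 → 70 + 38 = 108 bp
Sorted largest to smallest: 108, 67, 21 bp.

108, 67, 21 bp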